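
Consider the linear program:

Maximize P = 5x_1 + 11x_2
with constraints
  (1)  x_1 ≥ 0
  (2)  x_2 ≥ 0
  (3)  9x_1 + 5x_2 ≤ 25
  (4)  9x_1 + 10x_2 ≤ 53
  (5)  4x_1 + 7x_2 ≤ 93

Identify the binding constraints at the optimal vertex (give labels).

(1) and (3)

Corner points and P = 5x_1 + 11x_2:
  (0, 0) → P = 0
  (0, 5) → P = 55
  (25/9, 0) → P = 125/9

The maximum is at (0, 5). Substituting into each constraint, equality holds for (1) and (3); the remaining constraints have slack.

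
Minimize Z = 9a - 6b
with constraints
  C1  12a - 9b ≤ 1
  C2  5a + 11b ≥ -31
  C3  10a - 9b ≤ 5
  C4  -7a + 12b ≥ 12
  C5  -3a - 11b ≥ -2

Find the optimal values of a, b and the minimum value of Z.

a = -33/2, b = 103/22, minimum Z = -3885/22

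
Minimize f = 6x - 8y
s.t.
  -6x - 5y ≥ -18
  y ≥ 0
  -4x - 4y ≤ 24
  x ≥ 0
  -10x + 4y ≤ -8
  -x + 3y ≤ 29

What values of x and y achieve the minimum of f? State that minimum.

x = 56/37, y = 66/37, minimum f = -192/37

Vertices and f = 6x - 8y:
  (3, 0) → f = 18
  (56/37, 66/37) → f = -192/37
  (4/5, 0) → f = 24/5

The optimum lies where -6x - 5y = -18 and -10x + 4y = -8.
Solving simultaneously gives x = 56/37, y = 66/37.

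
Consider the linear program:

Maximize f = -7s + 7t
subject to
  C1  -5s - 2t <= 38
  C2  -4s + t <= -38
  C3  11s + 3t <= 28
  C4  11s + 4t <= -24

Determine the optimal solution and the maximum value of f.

Vertices and f = -7s + 7t:
  (38/13, -342/13) → f = -2660/13
  (170/7, -558/7) → f = -728
  (128/27, -514/27) → f = -1498/9
  (184/11, -52) → f = -5292/11

At the optimal vertex, -4s + t = -38 and 11s + 4t = -24.
Solving simultaneously gives s = 128/27, t = -514/27.

s = 128/27, t = -514/27, maximum f = -1498/9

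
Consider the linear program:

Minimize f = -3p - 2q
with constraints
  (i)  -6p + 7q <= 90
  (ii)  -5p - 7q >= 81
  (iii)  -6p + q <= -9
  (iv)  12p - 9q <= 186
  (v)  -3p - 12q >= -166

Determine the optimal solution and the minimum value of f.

Vertices and f = -3p - 2q:
  (-18/47, -531/47) → f = 1116/47
  (191/43, -634/43) → f = 695/43
  (-5/2, -24) → f = 111/2

At the optimal vertex, -5p - 7q = 81 and 12p - 9q = 186.
Solving simultaneously gives p = 191/43, q = -634/43.

p = 191/43, q = -634/43, minimum f = 695/43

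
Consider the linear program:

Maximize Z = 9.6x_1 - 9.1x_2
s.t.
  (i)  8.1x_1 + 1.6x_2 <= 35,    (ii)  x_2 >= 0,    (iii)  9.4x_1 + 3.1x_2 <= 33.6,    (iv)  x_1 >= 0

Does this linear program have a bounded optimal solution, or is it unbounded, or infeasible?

Corner points and Z = 9.6x_1 - 9.1x_2:
  (168/47, 0) → Z = 8064/235
  (0, 0) → Z = 0
  (0, 336/31) → Z = -15288/155
The feasible region has finitely many vertices and no improving ray; the maximum is 8064/235 at (168/47, 0).

bounded optimum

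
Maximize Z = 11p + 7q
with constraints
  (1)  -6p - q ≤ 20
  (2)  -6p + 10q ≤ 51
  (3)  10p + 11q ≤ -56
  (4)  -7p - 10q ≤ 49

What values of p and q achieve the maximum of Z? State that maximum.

p = -21/23, q = -98/23, maximum Z = -917/23

Extreme points and Z = 11p + 7q:
  (-41/14, -17/7) → Z = -689/14
  (-151/53, -154/53) → Z = -2739/53
  (-21/23, -98/23) → Z = -917/23

The binding constraints are 10p + 11q = -56 and -7p - 10q = 49.
Solving simultaneously gives p = -21/23, q = -98/23.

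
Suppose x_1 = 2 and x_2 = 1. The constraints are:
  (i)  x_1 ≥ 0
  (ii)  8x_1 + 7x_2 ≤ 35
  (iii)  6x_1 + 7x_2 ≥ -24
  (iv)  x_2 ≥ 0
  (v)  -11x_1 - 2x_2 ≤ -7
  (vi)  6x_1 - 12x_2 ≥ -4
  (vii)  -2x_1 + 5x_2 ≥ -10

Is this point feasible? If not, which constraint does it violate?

feasible

(i): 2 ≥ 0 ✓
(ii): 23 ≤ 35 ✓
(iii): 19 ≥ -24 ✓
(iv): 1 ≥ 0 ✓
(v): -24 ≤ -7 ✓
(vi): 0 ≥ -4 ✓
(vii): 1 ≥ -10 ✓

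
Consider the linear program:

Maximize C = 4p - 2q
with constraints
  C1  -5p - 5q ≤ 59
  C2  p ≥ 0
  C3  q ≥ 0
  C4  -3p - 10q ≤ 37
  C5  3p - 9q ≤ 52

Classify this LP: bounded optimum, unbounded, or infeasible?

unbounded

From the feasible point (0, 0), moving in the direction (9, 3) keeps every constraint satisfied while C increases without bound.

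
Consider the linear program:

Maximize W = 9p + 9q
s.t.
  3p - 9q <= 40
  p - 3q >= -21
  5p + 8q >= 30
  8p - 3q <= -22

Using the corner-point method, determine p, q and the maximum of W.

Vertices and W = 9p + 9q:
  (-78/23, 135/23) → W = 513/23
  (-1/7, 146/21) → W = 429/7
  (-86/79, 350/79) → W = 2376/79

The optimum lies where p - 3q = -21 and 8p - 3q = -22.
Solving simultaneously gives p = -1/7, q = 146/21.

p = -1/7, q = 146/21, maximum W = 429/7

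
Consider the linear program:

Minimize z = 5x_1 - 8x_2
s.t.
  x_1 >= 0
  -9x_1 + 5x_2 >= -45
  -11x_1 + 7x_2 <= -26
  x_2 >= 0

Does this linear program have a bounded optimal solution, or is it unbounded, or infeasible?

Feasible corners and z = 5x_1 - 8x_2:
  (185/8, 261/8) → z = -1163/8
  (5, 0) → z = 25
  (26/11, 0) → z = 130/11
The feasible region has finitely many vertices and no improving ray; the minimum is -1163/8 at (185/8, 261/8).

bounded optimum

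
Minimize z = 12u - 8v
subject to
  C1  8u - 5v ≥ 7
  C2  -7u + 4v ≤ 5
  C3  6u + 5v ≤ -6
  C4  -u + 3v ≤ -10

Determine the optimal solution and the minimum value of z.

The feasible region is unbounded (it extends along (5, -6), (-4, -7)), but z strictly increases along every unbounded feasible direction, so there is no improving ray and the minimum is attained at a vertex.

At the optimal vertex, 8u - 5v = 7 and -u + 3v = -10.
Solving simultaneously gives u = -29/19, v = -73/19.

u = -29/19, v = -73/19, minimum z = 236/19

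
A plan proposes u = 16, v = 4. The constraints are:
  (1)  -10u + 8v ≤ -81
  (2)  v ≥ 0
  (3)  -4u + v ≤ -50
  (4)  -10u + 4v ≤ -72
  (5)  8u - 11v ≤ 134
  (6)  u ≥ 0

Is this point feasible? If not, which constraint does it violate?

feasible

(1): -128 ≤ -81 ✓
(2): 4 ≥ 0 ✓
(3): -60 ≤ -50 ✓
(4): -144 ≤ -72 ✓
(5): 84 ≤ 134 ✓
(6): 16 ≥ 0 ✓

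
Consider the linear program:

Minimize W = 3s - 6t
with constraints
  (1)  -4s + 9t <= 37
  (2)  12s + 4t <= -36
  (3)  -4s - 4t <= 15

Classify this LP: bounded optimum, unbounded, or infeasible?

Corner points and W = 3s - 6t:
  (-118/31, 75/31) → W = -804/31
  (-283/52, 22/13) → W = -1377/52
  (-21/8, -9/8) → W = -9/8
The feasible region has finitely many vertices and no improving ray; the minimum is -1377/52 at (-283/52, 22/13).

bounded optimum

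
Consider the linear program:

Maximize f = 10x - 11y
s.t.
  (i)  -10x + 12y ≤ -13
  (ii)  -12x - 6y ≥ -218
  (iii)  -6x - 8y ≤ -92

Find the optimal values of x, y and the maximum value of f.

Corner points and f = 10x - 11y:
  (449/34, 506/51) → f = 1169/51
  (151/19, 421/76) → f = 1409/76
  (298/15, -17/5) → f = 3541/15

At the optimal vertex, -12x - 6y = -218 and -6x - 8y = -92.
Solving simultaneously gives x = 298/15, y = -17/5.

x = 298/15, y = -17/5, maximum f = 3541/15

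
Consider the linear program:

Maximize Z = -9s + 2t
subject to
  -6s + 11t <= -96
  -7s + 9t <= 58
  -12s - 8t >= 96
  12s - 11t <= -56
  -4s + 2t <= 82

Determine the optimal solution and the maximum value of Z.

Vertices and Z = -9s + 2t:
  (-76/3, -248/11) → Z = 2012/11
  (-547/16, -219/8) → Z = 4047/16
  (-79/2, -38) → Z = 559/2

The binding constraints are 12s - 11t = -56 and -4s + 2t = 82.
Solving simultaneously gives s = -79/2, t = -38.

s = -79/2, t = -38, maximum Z = 559/2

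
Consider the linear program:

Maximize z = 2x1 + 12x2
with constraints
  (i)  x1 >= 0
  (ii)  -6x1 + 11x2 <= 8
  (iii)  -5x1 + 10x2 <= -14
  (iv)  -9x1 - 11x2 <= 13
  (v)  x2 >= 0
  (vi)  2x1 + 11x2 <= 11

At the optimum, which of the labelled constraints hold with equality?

(iii) and (vi)

Feasible corners and z = 2x1 + 12x2:
  (14/5, 0) → z = 28/5
  (88/25, 9/25) → z = 284/25
  (11/2, 0) → z = 11

The maximum is at (88/25, 9/25). Substituting into each constraint, equality holds for (iii) and (vi); the remaining constraints have slack.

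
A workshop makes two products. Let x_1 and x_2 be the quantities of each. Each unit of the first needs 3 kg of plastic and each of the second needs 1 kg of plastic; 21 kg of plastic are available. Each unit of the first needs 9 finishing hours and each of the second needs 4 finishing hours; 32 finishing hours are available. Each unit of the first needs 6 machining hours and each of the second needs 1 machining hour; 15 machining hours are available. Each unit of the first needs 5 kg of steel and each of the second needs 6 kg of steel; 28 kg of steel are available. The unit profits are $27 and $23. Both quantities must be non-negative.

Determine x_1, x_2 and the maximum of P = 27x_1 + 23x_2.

Corner points and P = 27x_1 + 23x_2:
  (0, 0) → P = 0
  (0, 14/3) → P = 322/3
  (5/2, 0) → P = 135/2
  (2, 3) → P = 123

x_1 = 2, x_2 = 3, maximum P = 123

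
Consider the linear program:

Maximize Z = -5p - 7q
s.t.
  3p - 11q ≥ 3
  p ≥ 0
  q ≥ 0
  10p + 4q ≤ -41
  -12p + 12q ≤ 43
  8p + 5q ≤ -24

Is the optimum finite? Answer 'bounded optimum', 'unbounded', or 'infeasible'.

The boundaries p = 0 and 10p + 4q = -41 meet at (0, -41/4), but that point violates q ≥ 0. Every candidate vertex is excluded by some other constraint, so the feasible region is empty.

infeasible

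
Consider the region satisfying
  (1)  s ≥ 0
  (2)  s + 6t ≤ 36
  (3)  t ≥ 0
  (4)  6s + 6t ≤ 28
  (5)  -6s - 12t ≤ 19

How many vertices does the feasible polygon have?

Intersecting each pair of boundary lines and keeping only the points that satisfy every inequality leaves:
  (0, 0)
  (0, 14/3)
  (14/3, 0)

3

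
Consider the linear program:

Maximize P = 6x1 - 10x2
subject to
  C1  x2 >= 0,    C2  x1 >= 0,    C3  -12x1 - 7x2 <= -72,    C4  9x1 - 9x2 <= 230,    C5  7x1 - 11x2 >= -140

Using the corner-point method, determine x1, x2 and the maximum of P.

Vertices and P = 6x1 - 10x2:
  (6, 0) → P = 36
  (230/9, 0) → P = 460/3
  (0, 72/7) → P = -720/7
  (0, 140/11) → P = -1400/11
  (1895/18, 1435/18) → P = -1490/9

x1 = 230/9, x2 = 0, maximum P = 460/3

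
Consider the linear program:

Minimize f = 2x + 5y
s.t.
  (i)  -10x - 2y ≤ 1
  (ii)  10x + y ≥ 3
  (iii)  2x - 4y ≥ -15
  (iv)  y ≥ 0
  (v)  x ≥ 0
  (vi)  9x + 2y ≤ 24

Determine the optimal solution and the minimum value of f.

Feasible corners and f = 2x + 5y:
  (3/10, 0) → f = 3/5
  (0, 3) → f = 15
  (0, 15/4) → f = 75/4
  (33/20, 183/40) → f = 1047/40
  (8/3, 0) → f = 16/3

The optimum lies where 10x + y = 3 and y = 0.
Solving simultaneously gives x = 3/10, y = 0.

x = 3/10, y = 0, minimum f = 3/5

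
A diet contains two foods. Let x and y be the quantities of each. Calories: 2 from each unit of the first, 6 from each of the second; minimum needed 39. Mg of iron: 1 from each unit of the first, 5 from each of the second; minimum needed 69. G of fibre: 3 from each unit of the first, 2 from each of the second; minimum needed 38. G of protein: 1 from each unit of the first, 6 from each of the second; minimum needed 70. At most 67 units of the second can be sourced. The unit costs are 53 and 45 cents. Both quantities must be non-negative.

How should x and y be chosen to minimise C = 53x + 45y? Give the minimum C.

x = 4, y = 13, minimum C = 797

Extreme points and C = 53x + 45y:
  (0, 19) → C = 855
  (0, 67) → C = 3015
  (70, 0) → C = 3710
  (4, 13) → C = 797
  (64, 1) → C = 3437
The feasible region is unbounded (it extends along (1, 0)), but C strictly increases along every unbounded feasible direction, so there is no improving ray and the minimum is attained at a vertex.

The binding constraints are x + 5y = 69 and 3x + 2y = 38.
Solving simultaneously gives x = 4, y = 13.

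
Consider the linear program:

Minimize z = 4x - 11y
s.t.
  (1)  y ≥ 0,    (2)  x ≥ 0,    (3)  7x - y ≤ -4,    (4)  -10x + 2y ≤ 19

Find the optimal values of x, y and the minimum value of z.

x = 11/4, y = 93/4, minimum z = -979/4

Extreme points and z = 4x - 11y:
  (0, 4) → z = -44
  (0, 19/2) → z = -209/2
  (11/4, 93/4) → z = -979/4

The binding constraints are 7x - y = -4 and -10x + 2y = 19.
Solving simultaneously gives x = 11/4, y = 93/4.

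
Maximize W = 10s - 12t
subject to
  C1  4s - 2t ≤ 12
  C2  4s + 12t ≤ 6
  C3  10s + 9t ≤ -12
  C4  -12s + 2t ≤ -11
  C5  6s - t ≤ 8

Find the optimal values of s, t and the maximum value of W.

Corner points and W = 10s - 12t:
  (-1/8, -25/4) → W = 295/4
  (1/2, -5) → W = 65
  (75/128, -127/64) → W = 1899/64
  (15/16, -19/8) → W = 303/8

s = -1/8, t = -25/4, maximum W = 295/4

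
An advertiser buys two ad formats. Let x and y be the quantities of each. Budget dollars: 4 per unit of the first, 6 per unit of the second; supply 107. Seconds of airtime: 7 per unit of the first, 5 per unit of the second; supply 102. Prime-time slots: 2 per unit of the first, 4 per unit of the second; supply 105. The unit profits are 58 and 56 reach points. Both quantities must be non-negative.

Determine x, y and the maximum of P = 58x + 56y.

Corner points and P = 58x + 56y:
  (0, 0) → P = 0
  (0, 107/6) → P = 2996/3
  (102/7, 0) → P = 5916/7
  (7/2, 31/2) → P = 1071

The optimum lies where 4x + 6y = 107 and 7x + 5y = 102.
Solving simultaneously gives x = 7/2, y = 31/2.

x = 7/2, y = 31/2, maximum P = 1071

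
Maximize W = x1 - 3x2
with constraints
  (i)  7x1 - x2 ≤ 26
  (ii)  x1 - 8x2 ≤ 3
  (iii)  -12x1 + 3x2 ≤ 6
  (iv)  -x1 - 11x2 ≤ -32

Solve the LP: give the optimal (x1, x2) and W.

x1 = 53/13, x2 = 33/13, maximum W = -46/13

Vertices and W = x1 - 3x2:
  (28/3, 118/3) → W = -326/3
  (53/13, 33/13) → W = -46/13
  (2/9, 26/9) → W = -76/9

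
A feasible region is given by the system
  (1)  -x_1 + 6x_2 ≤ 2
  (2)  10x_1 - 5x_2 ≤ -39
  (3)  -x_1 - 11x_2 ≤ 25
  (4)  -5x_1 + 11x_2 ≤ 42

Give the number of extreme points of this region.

The feasible vertices (each the meet of two boundaries and inside every other half-plane) are:
  (-224/55, -19/55)
  (-172/17, -23/17)
  (-554/115, -211/115)

3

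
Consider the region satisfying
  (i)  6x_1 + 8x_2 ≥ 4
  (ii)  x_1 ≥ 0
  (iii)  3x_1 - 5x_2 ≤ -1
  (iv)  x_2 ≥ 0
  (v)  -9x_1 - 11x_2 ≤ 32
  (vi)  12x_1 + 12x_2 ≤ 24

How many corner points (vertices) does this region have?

4

Intersecting each pair of boundary lines and keeping only the points that satisfy every inequality leaves:
  (0, 1/2)
  (2/9, 1/3)
  (0, 2)
  (9/8, 7/8)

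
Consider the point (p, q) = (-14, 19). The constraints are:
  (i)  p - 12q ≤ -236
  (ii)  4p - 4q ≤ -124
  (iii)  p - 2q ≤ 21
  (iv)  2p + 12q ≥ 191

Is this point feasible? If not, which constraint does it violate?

(i): -242 ≤ -236 ✓
(ii): -132 ≤ -124 ✓
(iii): -52 ≤ 21 ✓
(iv): 200 ≥ 191 ✓

feasible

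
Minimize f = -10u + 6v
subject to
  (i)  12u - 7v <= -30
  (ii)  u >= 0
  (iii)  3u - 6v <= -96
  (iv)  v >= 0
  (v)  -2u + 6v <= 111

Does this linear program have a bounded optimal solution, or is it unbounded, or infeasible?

bounded optimum

Vertices and f = -10u + 6v:
  (164/17, 354/17) → f = 484/17
  (597/58, 636/29) → f = 831/29
  (0, 16) → f = 96
  (0, 37/2) → f = 111
The feasible region has finitely many vertices and no improving ray; the minimum is 484/17 at (164/17, 354/17).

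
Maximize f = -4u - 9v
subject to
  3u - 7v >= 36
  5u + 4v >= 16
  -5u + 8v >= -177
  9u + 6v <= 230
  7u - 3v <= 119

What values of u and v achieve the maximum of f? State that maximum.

Vertices and f = -4u - 9v:
  (256/47, -132/47) → f = 164/47
  (145/8, 21/8) → f = -769/8
  (524/43, -483/43) → f = 2251/43

The optimum lies where 5u + 4v = 16 and 7u - 3v = 119.
Solving simultaneously gives u = 524/43, v = -483/43.

u = 524/43, v = -483/43, maximum f = 2251/43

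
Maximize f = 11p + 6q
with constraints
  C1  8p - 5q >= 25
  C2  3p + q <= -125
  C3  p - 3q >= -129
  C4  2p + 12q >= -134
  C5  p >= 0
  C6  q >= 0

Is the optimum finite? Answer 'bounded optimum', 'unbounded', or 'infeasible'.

The boundaries 8p - 5q = 25 and p - 3q = -129 meet at (720/19, 1057/19), but that point violates 3p + q ≤ -125. Every candidate vertex is excluded by some other constraint, so the feasible region is empty.

infeasible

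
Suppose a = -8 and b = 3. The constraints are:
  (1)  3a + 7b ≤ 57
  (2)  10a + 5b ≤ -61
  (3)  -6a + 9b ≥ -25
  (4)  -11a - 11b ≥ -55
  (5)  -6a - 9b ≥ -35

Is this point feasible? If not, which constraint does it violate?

feasible

(1): -3 ≤ 57 ✓
(2): -65 ≤ -61 ✓
(3): 75 ≥ -25 ✓
(4): 55 ≥ -55 ✓
(5): 21 ≥ -35 ✓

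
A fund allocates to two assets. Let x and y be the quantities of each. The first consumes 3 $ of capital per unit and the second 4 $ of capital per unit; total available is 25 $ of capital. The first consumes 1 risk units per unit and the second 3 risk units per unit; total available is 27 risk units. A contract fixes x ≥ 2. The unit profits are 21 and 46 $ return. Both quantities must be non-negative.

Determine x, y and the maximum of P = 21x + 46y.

x = 2, y = 19/4, maximum P = 521/2

Vertices and P = 21x + 46y:
  (25/3, 0) → P = 175
  (2, 0) → P = 42
  (2, 19/4) → P = 521/2

The optimum lies where 3x + 4y = 25 and x = 2.
Solving simultaneously gives x = 2, y = 19/4.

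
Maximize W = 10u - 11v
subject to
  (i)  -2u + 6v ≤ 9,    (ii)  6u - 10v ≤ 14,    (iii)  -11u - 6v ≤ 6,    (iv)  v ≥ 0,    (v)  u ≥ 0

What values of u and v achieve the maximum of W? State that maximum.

u = 87/8, v = 41/8, maximum W = 419/8

Extreme points and W = 10u - 11v:
  (87/8, 41/8) → W = 419/8
  (0, 3/2) → W = -33/2
  (7/3, 0) → W = 70/3
  (0, 0) → W = 0

At the optimal vertex, -2u + 6v = 9 and 6u - 10v = 14.
Solving simultaneously gives u = 87/8, v = 41/8.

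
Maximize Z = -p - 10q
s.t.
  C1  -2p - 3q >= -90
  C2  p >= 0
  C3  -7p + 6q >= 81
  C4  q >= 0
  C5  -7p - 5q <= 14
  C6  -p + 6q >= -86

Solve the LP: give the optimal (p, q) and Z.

p = 0, q = 27/2, maximum Z = -135

At the optimal vertex, p = 0 and -7p + 6q = 81.
Solving simultaneously gives p = 0, q = 27/2.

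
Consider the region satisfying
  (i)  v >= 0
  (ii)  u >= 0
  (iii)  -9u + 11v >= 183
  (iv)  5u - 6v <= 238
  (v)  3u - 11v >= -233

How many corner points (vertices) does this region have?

3

The feasible vertices (each the meet of two boundaries and inside every other half-plane) are:
  (0, 183/11)
  (0, 233/11)
  (25/3, 258/11)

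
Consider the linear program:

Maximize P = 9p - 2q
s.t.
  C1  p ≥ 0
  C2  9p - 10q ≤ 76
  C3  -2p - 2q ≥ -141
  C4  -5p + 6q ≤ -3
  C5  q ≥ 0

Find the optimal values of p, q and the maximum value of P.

p = 781/19, q = 1117/38, maximum P = 5912/19

Feasible corners and P = 9p - 2q:
  (781/19, 1117/38) → P = 5912/19
  (76/9, 0) → P = 76
  (426/11, 699/22) → P = 285
  (3/5, 0) → P = 27/5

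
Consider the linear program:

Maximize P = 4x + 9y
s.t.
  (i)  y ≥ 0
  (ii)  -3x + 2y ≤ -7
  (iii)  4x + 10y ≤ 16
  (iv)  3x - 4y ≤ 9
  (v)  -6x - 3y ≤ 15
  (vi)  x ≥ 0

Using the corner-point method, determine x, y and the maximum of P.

Extreme points and P = 4x + 9y:
  (7/3, 0) → P = 28/3
  (3, 0) → P = 12
  (51/19, 10/19) → P = 294/19
  (77/23, 6/23) → P = 362/23

x = 77/23, y = 6/23, maximum P = 362/23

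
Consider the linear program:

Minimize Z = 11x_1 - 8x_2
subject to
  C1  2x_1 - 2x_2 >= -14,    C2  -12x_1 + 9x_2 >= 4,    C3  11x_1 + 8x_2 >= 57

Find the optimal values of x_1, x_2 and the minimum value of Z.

x_1 = 1/19, x_2 = 134/19, minimum Z = -1061/19

Vertices and Z = 11x_1 - 8x_2:
  (59/3, 80/3) → Z = 3
  (1/19, 134/19) → Z = -1061/19
  (37/15, 56/15) → Z = -41/15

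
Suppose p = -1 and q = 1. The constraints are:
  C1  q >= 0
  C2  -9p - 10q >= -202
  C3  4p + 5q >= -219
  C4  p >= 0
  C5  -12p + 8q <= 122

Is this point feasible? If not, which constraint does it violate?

Constraint C4: p = -1, which is not ≥ 0. All other constraints are satisfied.

not feasible — violates C4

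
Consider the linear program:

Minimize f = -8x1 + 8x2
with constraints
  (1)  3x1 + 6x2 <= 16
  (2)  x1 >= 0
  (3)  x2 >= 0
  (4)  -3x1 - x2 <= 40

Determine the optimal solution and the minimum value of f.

x1 = 16/3, x2 = 0, minimum f = -128/3

Extreme points and f = -8x1 + 8x2:
  (0, 8/3) → f = 64/3
  (16/3, 0) → f = -128/3
  (0, 0) → f = 0

The binding constraints are 3x1 + 6x2 = 16 and x2 = 0.
Solving simultaneously gives x1 = 16/3, x2 = 0.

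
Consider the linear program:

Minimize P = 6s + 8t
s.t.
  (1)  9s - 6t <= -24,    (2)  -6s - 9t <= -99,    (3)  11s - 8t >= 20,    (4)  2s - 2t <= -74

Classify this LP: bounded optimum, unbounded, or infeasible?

The boundaries 9s - 6t = -24 and 2s - 2t = -74 meet at (66, 103), but that point violates 11s - 8t ≥ 20. Every candidate vertex is excluded by some other constraint, so the feasible region is empty.

infeasible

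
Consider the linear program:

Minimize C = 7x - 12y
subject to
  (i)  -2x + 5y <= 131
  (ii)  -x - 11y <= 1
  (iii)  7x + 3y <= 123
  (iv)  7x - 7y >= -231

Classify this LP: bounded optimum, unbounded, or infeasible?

bounded optimum

Vertices and C = 7x - 12y:
  (222/41, 1163/41) → C = -12402/41
  (-34/3, 65/3) → C = -1018/3
  (678/37, -65/37) → C = 5526/37
  (-91/3, 8/3) → C = -733/3
The feasible region has finitely many vertices and no improving ray; the minimum is -1018/3 at (-34/3, 65/3).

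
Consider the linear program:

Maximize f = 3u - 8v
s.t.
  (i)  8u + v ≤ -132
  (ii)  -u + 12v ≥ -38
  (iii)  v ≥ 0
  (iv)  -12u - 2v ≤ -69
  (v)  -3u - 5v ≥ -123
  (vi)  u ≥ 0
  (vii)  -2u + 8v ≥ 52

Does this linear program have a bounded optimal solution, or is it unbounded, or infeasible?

The boundaries -12u - 2v = -69 and -3u - 5v = -123 meet at (11/6, 47/2), but that point violates 8u + v ≤ -132. Every candidate vertex is excluded by some other constraint, so the feasible region is empty.

infeasible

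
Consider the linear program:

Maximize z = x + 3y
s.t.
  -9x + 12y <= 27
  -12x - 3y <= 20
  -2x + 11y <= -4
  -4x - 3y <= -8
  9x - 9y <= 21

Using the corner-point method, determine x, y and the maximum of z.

x = 65/27, y = 2/27, maximum z = 71/27

Vertices and z = x + 3y:
  (2, 0) → z = 2
  (65/27, 2/27) → z = 71/27
  (15/7, -4/21) → z = 11/7

The binding constraints are -2x + 11y = -4 and 9x - 9y = 21.
Solving simultaneously gives x = 65/27, y = 2/27.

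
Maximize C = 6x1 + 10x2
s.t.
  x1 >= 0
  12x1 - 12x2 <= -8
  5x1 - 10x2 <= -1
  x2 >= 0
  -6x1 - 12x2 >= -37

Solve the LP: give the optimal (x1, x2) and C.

x1 = 29/18, x2 = 41/18, maximum C = 292/9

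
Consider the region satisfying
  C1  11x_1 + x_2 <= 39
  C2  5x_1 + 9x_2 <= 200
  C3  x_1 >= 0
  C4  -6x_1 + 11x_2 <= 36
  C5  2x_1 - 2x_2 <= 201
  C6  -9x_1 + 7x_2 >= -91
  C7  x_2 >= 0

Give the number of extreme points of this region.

4

Pairwise boundary intersections that survive every other constraint:
  (393/127, 630/127)
  (39/11, 0)
  (0, 36/11)
  (0, 0)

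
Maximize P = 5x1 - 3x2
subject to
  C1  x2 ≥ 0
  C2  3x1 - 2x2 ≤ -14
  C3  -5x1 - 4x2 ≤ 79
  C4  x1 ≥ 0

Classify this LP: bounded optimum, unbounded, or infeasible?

unbounded

From the feasible point (0, 7), moving in the direction (2, 3) keeps every constraint satisfied while P increases without bound.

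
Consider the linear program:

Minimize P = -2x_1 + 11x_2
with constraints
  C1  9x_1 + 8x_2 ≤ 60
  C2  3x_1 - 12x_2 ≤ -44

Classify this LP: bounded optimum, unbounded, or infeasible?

From the feasible point (92/33, 48/11), moving in the direction (-12, -3) keeps every constraint satisfied while P decreases without bound.

unbounded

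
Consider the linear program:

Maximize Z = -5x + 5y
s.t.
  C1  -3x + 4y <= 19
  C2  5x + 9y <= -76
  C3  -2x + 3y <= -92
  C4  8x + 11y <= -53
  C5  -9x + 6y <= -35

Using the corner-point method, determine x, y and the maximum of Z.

The feasible region is unbounded (it extends along (11, -8), (-2, -3)), but Z strictly decreases along every unbounded feasible direction, so there is no improving ray and the maximum is attained at a vertex.

The binding constraints are -2x + 3y = -92 and -9x + 6y = -35.
Solving simultaneously gives x = -149/5, y = -758/15.

x = -149/5, y = -758/15, maximum Z = -311/3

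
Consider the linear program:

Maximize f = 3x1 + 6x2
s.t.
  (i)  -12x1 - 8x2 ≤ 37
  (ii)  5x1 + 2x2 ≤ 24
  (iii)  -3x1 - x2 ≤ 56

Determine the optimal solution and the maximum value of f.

x1 = -136, x2 = 352, maximum f = 1704

Extreme points and f = 3x1 + 6x2:
  (133/8, -473/16) → f = -255/2
  (-137/4, 187/4) → f = 711/4
  (-136, 352) → f = 1704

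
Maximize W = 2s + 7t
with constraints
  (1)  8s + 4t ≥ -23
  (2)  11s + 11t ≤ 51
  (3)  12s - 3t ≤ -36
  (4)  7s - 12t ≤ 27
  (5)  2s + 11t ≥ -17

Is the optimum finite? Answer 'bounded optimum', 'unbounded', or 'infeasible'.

Extreme points and W = 2s + 7t:
  (-457/44, 661/44) → W = 3713/44
  (-71/24, 1/6) → W = -19/4
  (-81/55, 336/55) → W = 438/11
The feasible region has finitely many vertices and no improving ray; the maximum is 3713/44 at (-457/44, 661/44).

bounded optimum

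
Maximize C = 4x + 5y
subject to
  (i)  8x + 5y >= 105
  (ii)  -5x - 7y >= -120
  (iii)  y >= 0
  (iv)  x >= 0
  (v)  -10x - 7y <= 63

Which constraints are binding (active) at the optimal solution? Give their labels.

(ii) and (iii)

Corner points and C = 4x + 5y:
  (135/31, 435/31) → C = 2715/31
  (105/8, 0) → C = 105/2
  (24, 0) → C = 96

The maximum is at (24, 0). Substituting into each constraint, equality holds for (ii) and (iii); the remaining constraints have slack.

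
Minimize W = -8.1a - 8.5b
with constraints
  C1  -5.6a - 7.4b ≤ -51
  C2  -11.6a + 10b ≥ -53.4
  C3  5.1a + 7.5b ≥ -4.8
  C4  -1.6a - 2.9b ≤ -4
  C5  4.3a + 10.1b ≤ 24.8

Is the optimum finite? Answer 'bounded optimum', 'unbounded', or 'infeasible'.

The boundaries -5.6a - 7.4b = -51 and -11.6a + 10b = -53.4 meet at (7543/1182, 1219/591), but that point violates 4.3a + 10.1b ≤ 24.8. Every candidate vertex is excluded by some other constraint, so the feasible region is empty.

infeasible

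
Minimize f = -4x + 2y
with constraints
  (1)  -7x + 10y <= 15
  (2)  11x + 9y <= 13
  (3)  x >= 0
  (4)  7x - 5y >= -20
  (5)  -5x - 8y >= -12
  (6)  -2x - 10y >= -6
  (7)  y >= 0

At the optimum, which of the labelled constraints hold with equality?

(2) and (7)

Extreme points and f = -4x + 2y:
  (19/23, 10/23) → f = -56/23
  (13/11, 0) → f = -52/11
  (0, 3/5) → f = 6/5
  (0, 0) → f = 0

The minimum is at (13/11, 0). Substituting into each constraint, equality holds for (2) and (7); the remaining constraints have slack.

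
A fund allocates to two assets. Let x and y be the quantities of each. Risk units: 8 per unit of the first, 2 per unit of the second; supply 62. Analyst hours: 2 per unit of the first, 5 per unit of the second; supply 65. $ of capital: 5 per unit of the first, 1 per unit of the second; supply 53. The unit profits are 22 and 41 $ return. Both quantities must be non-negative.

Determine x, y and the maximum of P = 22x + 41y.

x = 5, y = 11, maximum P = 561

Feasible corners and P = 22x + 41y:
  (0, 0) → P = 0
  (0, 13) → P = 533
  (31/4, 0) → P = 341/2
  (5, 11) → P = 561

The optimum lies where 8x + 2y = 62 and 2x + 5y = 65.
Solving simultaneously gives x = 5, y = 11.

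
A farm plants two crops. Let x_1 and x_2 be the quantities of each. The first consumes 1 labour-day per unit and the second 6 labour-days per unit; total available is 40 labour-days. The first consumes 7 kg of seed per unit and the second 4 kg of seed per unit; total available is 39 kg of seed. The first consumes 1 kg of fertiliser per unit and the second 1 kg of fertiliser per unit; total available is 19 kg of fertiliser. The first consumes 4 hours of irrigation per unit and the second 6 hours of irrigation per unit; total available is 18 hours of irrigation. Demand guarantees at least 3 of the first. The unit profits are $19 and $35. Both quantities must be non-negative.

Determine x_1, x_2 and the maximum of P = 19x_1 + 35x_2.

Feasible corners and P = 19x_1 + 35x_2:
  (9/2, 0) → P = 171/2
  (3, 0) → P = 57
  (3, 1) → P = 92

The optimum lies where 4x_1 + 6x_2 = 18 and x_1 = 3.
Solving simultaneously gives x_1 = 3, x_2 = 1.

x_1 = 3, x_2 = 1, maximum P = 92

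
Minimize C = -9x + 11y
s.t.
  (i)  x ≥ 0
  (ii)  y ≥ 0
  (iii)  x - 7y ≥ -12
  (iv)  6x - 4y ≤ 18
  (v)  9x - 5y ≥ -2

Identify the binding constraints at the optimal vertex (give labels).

(ii) and (iv)

Feasible corners and C = -9x + 11y:
  (0, 0) → C = 0
  (0, 2/5) → C = 22/5
  (3, 0) → C = -27
  (87/19, 45/19) → C = -288/19
  (23/29, 53/29) → C = 376/29

The minimum is at (3, 0). Substituting into each constraint, equality holds for (ii) and (iv); the remaining constraints have slack.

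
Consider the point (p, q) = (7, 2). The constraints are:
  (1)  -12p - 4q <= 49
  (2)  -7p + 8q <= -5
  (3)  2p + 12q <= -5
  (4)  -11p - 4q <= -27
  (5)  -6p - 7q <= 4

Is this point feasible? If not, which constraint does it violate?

not feasible — violates (3)

Constraint (3): 2p + 12q = 38, which is not ≤ -5. All other constraints are satisfied.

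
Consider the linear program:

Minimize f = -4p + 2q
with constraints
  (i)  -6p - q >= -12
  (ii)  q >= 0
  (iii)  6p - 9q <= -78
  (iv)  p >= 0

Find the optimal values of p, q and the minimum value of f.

Extreme points and f = -4p + 2q:
  (1/2, 9) → f = 16
  (0, 12) → f = 24
  (0, 26/3) → f = 52/3

p = 1/2, q = 9, minimum f = 16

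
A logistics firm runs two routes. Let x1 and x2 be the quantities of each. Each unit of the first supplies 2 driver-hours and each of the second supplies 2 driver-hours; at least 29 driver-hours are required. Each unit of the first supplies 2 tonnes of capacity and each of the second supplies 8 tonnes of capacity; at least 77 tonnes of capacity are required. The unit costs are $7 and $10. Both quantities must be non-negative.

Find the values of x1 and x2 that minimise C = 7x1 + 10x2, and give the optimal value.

x1 = 13/2, x2 = 8, minimum C = 251/2

Corner points and C = 7x1 + 10x2:
  (0, 29/2) → C = 145
  (77/2, 0) → C = 539/2
  (13/2, 8) → C = 251/2
The feasible region is unbounded (it extends along (0, 1), (1, 0)), but C strictly increases along every unbounded feasible direction, so there is no improving ray and the minimum is attained at a vertex.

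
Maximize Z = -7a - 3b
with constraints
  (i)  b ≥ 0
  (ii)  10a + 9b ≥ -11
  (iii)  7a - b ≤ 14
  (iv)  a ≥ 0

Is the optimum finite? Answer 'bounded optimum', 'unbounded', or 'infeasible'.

Extreme points and Z = -7a - 3b:
  (2, 0) → Z = -14
  (0, 0) → Z = 0
The feasible region has finitely many vertices and no improving ray; the maximum is 0 at (0, 0).

bounded optimum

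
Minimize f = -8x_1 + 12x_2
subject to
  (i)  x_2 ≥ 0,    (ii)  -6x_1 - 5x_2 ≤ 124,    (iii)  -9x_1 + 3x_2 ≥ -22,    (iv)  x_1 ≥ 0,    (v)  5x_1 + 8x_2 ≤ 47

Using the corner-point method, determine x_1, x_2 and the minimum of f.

x_1 = 22/9, x_2 = 0, minimum f = -176/9

Extreme points and f = -8x_1 + 12x_2:
  (22/9, 0) → f = -176/9
  (0, 0) → f = 0
  (317/87, 313/87) → f = 1220/87
  (0, 47/8) → f = 141/2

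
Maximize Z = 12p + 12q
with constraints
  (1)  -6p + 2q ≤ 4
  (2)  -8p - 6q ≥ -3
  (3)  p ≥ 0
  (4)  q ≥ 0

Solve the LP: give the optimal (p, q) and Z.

Extreme points and Z = 12p + 12q:
  (0, 1/2) → Z = 6
  (3/8, 0) → Z = 9/2
  (0, 0) → Z = 0

At the optimal vertex, -8p - 6q = -3 and p = 0.
Solving simultaneously gives p = 0, q = 1/2.

p = 0, q = 1/2, maximum Z = 6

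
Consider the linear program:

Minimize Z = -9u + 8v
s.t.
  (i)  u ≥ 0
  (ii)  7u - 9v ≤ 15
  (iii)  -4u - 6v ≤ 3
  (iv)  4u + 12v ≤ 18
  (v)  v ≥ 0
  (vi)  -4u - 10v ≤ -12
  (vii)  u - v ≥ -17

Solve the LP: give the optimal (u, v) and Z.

Extreme points and Z = -9u + 8v:
  (0, 3/2) → Z = 12
  (0, 6/5) → Z = 48/5
  (57/20, 11/20) → Z = -85/4
  (129/53, 12/53) → Z = -1065/53

u = 57/20, v = 11/20, minimum Z = -85/4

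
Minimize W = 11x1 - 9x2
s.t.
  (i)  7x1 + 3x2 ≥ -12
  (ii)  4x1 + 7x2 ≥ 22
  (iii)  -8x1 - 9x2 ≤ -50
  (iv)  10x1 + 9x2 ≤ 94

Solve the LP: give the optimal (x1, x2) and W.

x1 = -130/11, x2 = 778/33, minimum W = -3764/11

Vertices and W = 11x1 - 9x2:
  (-86/13, 446/39) → W = -2284/13
  (-130/11, 778/33) → W = -3764/11
  (38/5, -6/5) → W = 472/5
  (230/17, -78/17) → W = 3232/17

The optimum lies where 7x1 + 3x2 = -12 and 10x1 + 9x2 = 94.
Solving simultaneously gives x1 = -130/11, x2 = 778/33.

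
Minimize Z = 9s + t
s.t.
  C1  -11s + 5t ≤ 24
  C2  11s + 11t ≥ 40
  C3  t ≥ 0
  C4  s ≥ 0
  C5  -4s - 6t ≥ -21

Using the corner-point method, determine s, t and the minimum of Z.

Corner points and Z = 9s + t:
  (40/11, 0) → Z = 360/11
  (9/22, 71/22) → Z = 76/11
  (21/4, 0) → Z = 189/4

s = 9/22, t = 71/22, minimum Z = 76/11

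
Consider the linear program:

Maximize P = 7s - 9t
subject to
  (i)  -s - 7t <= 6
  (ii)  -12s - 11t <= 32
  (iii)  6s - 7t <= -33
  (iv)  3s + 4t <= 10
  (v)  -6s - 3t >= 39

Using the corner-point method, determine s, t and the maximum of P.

s = -111/10, t = 46/5, maximum P = -321/2

Extreme points and P = 7s - 9t:
  (-238/15, 72/5) → P = -722/3
  (-111/10, 46/5) → P = -321/2
  (-62/5, 59/5) → P = -193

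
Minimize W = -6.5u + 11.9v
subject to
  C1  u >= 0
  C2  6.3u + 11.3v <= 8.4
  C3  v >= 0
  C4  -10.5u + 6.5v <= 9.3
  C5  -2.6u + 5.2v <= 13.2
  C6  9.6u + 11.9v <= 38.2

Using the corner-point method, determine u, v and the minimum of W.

Feasible corners and W = -6.5u + 11.9v:
  (0, 84/113) → W = 4998/565
  (0, 0) → W = 0
  (4/3, 0) → W = -26/3

The binding constraints are 6.3u + 11.3v = 8.4 and v = 0.
Solving simultaneously gives u = 4/3, v = 0.

u = 4/3, v = 0, minimum W = -26/3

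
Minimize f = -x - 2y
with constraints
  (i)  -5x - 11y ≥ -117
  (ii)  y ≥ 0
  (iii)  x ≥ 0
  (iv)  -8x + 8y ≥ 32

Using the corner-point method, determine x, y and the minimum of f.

Corner points and f = -x - 2y:
  (0, 117/11) → f = -234/11
  (73/16, 137/16) → f = -347/16
  (0, 4) → f = -8

x = 73/16, y = 137/16, minimum f = -347/16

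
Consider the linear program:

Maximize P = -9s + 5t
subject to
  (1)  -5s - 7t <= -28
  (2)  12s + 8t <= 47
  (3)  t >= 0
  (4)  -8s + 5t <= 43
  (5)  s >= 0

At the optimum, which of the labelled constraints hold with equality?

(2) and (5)

Vertices and P = -9s + 5t:
  (105/44, 101/44) → P = -10
  (0, 4) → P = 20
  (0, 47/8) → P = 235/8

The maximum is at (0, 47/8). Substituting into each constraint, equality holds for (2) and (5); the remaining constraints have slack.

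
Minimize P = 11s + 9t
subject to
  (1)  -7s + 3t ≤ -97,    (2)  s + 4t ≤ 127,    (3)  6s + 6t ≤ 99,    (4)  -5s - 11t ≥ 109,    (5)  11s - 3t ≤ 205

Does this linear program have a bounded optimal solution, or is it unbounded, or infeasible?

unbounded

From the feasible point (185/23, -312/23), moving in the direction (-3, -7) keeps every constraint satisfied while P decreases without bound.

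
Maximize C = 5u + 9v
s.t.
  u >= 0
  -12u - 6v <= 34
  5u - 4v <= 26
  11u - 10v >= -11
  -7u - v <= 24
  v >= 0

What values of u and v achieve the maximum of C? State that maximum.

u = 152/3, v = 341/6, maximum C = 4589/6

Extreme points and C = 5u + 9v:
  (0, 11/10) → C = 99/10
  (0, 0) → C = 0
  (152/3, 341/6) → C = 4589/6
  (26/5, 0) → C = 26

The binding constraints are 5u - 4v = 26 and 11u - 10v = -11.
Solving simultaneously gives u = 152/3, v = 341/6.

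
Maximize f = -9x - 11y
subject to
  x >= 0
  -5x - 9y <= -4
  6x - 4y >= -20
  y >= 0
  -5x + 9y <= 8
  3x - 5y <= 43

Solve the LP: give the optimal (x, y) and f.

Feasible corners and f = -9x - 11y:
  (0, 4/9) → f = -44/9
  (0, 8/9) → f = -88/9
  (4/5, 0) → f = -36/5
  (43/3, 0) → f = -129
  (427/2, 239/2) → f = -3236

At the optimal vertex, x = 0 and -5x - 9y = -4.
Solving simultaneously gives x = 0, y = 4/9.

x = 0, y = 4/9, maximum f = -44/9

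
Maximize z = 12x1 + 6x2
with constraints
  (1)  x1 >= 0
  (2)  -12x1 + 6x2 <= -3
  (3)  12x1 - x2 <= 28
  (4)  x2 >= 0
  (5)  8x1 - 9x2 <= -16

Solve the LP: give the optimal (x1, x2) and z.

x1 = 11/4, x2 = 5, maximum z = 63

Feasible corners and z = 12x1 + 6x2:
  (11/4, 5) → z = 63
  (41/20, 18/5) → z = 231/5
  (67/25, 104/25) → z = 1428/25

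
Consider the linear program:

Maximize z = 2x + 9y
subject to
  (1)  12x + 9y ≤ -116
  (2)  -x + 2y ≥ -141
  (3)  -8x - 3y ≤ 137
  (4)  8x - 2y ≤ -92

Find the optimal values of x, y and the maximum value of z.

Vertices and z = 2x + 9y:
  (-295/12, 179/9) → z = 779/6
  (-265/24, 11/6) → z = -67/12
  (-55/4, -9) → z = -217/2

The binding constraints are 12x + 9y = -116 and -8x - 3y = 137.
Solving simultaneously gives x = -295/12, y = 179/9.

x = -295/12, y = 179/9, maximum z = 779/6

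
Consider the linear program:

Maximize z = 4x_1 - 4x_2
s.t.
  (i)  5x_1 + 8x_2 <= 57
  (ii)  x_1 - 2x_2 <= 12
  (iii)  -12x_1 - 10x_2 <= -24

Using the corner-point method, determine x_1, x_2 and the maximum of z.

x_1 = 35/3, x_2 = -1/6, maximum z = 142/3

Feasible corners and z = 4x_1 - 4x_2:
  (35/3, -1/6) → z = 142/3
  (-189/23, 282/23) → z = -1884/23
  (84/17, -60/17) → z = 576/17

The binding constraints are 5x_1 + 8x_2 = 57 and x_1 - 2x_2 = 12.
Solving simultaneously gives x_1 = 35/3, x_2 = -1/6.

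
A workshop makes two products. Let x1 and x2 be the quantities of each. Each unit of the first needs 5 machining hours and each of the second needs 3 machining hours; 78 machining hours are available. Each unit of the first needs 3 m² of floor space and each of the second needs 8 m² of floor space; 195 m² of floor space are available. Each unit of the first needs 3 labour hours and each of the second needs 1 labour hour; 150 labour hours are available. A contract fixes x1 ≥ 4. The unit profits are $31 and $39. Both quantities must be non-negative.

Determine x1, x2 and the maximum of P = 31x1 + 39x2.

Extreme points and P = 31x1 + 39x2:
  (78/5, 0) → P = 2418/5
  (4, 0) → P = 124
  (4, 58/3) → P = 878

The binding constraints are 5x1 + 3x2 = 78 and x1 = 4.
Solving simultaneously gives x1 = 4, x2 = 58/3.

x1 = 4, x2 = 58/3, maximum P = 878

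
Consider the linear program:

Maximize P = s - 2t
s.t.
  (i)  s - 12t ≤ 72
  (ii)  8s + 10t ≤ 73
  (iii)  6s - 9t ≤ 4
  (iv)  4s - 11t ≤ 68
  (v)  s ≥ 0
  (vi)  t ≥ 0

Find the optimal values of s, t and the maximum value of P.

Corner points and P = s - 2t:
  (697/132, 203/66) → P = -115/132
  (0, 73/10) → P = -73/5
  (2/3, 0) → P = 2/3
  (0, 0) → P = 0

At the optimal vertex, 6s - 9t = 4 and t = 0.
Solving simultaneously gives s = 2/3, t = 0.

s = 2/3, t = 0, maximum P = 2/3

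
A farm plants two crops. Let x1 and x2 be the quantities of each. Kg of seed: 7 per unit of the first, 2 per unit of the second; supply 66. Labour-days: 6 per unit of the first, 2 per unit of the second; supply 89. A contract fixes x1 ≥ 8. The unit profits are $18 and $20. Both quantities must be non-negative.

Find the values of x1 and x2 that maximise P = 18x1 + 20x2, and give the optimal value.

x1 = 8, x2 = 5, maximum P = 244

Corner points and P = 18x1 + 20x2:
  (66/7, 0) → P = 1188/7
  (8, 0) → P = 144
  (8, 5) → P = 244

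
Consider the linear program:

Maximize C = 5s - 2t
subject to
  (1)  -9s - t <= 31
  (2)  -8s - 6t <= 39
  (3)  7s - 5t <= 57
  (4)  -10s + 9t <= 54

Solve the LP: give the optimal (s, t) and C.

Feasible corners and C = 5s - 2t:
  (-147/46, -103/46) → C = -23/2
  (-333/91, 176/91) → C = -2017/91
  (147/82, -729/82) → C = 2193/82
  (783/13, 948/13) → C = 2019/13

At the optimal vertex, 7s - 5t = 57 and -10s + 9t = 54.
Solving simultaneously gives s = 783/13, t = 948/13.

s = 783/13, t = 948/13, maximum C = 2019/13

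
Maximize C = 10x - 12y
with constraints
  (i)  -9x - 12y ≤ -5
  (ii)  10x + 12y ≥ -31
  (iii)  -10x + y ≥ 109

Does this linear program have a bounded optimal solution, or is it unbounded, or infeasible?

Feasible corners and C = 10x - 12y:
  (-36, 329/12) → C = -689
  (-1303/129, 1031/129) → C = -25402/129
The feasible region has finitely many vertices and no improving ray; the maximum is -25402/129 at (-1303/129, 1031/129).

bounded optimum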